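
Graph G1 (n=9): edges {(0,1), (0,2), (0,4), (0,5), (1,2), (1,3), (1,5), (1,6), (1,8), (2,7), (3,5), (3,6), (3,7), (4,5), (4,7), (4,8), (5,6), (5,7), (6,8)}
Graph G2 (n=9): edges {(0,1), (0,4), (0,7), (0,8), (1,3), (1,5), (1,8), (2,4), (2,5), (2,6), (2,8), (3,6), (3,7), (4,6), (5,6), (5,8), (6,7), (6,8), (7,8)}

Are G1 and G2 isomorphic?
Yes, isomorphic

The graphs are isomorphic.
One valid mapping φ: V(G1) → V(G2): 0→7, 1→6, 2→3, 3→5, 4→0, 5→8, 6→2, 7→1, 8→4

Verify φ preserves adjacency — for each edge of G1, its image is an edge of G2:
  (0,1) → (φ(0),φ(1)) = (6,7) ∈ E(G2) ✓
  (0,2) → (φ(0),φ(2)) = (3,7) ∈ E(G2) ✓
  (0,4) → (φ(0),φ(4)) = (0,7) ∈ E(G2) ✓
  (0,5) → (φ(0),φ(5)) = (7,8) ∈ E(G2) ✓
  (1,2) → (φ(1),φ(2)) = (3,6) ∈ E(G2) ✓
  (1,3) → (φ(1),φ(3)) = (5,6) ∈ E(G2) ✓
  (1,5) → (φ(1),φ(5)) = (6,8) ∈ E(G2) ✓
  (1,6) → (φ(1),φ(6)) = (2,6) ∈ E(G2) ✓
  (1,8) → (φ(1),φ(8)) = (4,6) ∈ E(G2) ✓
  (2,7) → (φ(2),φ(7)) = (1,3) ∈ E(G2) ✓
  (3,5) → (φ(3),φ(5)) = (5,8) ∈ E(G2) ✓
  (3,6) → (φ(3),φ(6)) = (2,5) ∈ E(G2) ✓
  (3,7) → (φ(3),φ(7)) = (1,5) ∈ E(G2) ✓
  (4,5) → (φ(4),φ(5)) = (0,8) ∈ E(G2) ✓
  (4,7) → (φ(4),φ(7)) = (0,1) ∈ E(G2) ✓
  (4,8) → (φ(4),φ(8)) = (0,4) ∈ E(G2) ✓
  (5,6) → (φ(5),φ(6)) = (2,8) ∈ E(G2) ✓
  (5,7) → (φ(5),φ(7)) = (1,8) ∈ E(G2) ✓
  (6,8) → (φ(6),φ(8)) = (2,4) ∈ E(G2) ✓
All 19 edges of G1 map to edges of G2, and |E(G1)| = |E(G2)| = 19, so φ is a bijection on edges as well as vertices. Hence G1 ≅ G2.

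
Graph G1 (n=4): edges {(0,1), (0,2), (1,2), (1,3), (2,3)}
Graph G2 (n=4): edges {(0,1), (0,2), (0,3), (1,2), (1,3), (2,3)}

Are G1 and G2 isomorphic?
No, not isomorphic

The graphs are NOT isomorphic.

Counting edges: G1 has 5 edge(s); G2 has 6 edge(s).
Edge count is an isomorphism invariant (a bijection on vertices induces a bijection on edges), so differing edge counts rule out isomorphism.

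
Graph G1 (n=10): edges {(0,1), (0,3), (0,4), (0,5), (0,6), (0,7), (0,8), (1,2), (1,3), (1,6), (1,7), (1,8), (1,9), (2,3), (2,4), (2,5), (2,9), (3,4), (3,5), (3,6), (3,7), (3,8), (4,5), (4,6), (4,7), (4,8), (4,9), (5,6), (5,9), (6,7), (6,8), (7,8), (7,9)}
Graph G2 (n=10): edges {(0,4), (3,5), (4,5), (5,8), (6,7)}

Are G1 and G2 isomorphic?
No, not isomorphic

The graphs are NOT isomorphic.

Connected components of G1: 1 component(s) with vertex sets [[0, 1, 2, 3, 4, 5, 6, 7, 8, 9]], sizes [10].
Connected components of G2: 5 component(s) with vertex sets [[1], [2], [9], [6, 7], [0, 3, 4, 5, 8]], sizes [1, 1, 1, 2, 5].
The number of connected components (and the multiset of component sizes) is an isomorphism invariant — an isomorphism maps each component of G1 bijectively onto a component of G2. Since G1 has 1 component(s) and G2 has 5, they cannot be isomorphic.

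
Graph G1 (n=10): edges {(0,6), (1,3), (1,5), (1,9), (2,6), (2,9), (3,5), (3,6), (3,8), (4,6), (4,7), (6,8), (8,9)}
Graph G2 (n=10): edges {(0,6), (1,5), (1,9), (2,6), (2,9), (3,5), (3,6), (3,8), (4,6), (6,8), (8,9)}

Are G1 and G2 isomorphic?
No, not isomorphic

The graphs are NOT isomorphic.

Counting edges: G1 has 13 edge(s); G2 has 11 edge(s).
Edge count is an isomorphism invariant (a bijection on vertices induces a bijection on edges), so differing edge counts rule out isomorphism.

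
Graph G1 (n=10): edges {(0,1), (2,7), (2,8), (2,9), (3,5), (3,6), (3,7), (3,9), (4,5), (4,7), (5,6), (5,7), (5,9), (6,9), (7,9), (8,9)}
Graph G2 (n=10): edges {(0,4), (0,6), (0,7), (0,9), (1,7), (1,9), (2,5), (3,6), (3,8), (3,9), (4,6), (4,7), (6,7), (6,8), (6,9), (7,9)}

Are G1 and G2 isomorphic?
Yes, isomorphic

The graphs are isomorphic.
One valid mapping φ: V(G1) → V(G2): 0→5, 1→2, 2→3, 3→0, 4→1, 5→7, 6→4, 7→9, 8→8, 9→6

Verify φ preserves adjacency — for each edge of G1, its image is an edge of G2:
  (0,1) → (φ(0),φ(1)) = (2,5) ∈ E(G2) ✓
  (2,7) → (φ(2),φ(7)) = (3,9) ∈ E(G2) ✓
  (2,8) → (φ(2),φ(8)) = (3,8) ∈ E(G2) ✓
  (2,9) → (φ(2),φ(9)) = (3,6) ∈ E(G2) ✓
  (3,5) → (φ(3),φ(5)) = (0,7) ∈ E(G2) ✓
  (3,6) → (φ(3),φ(6)) = (0,4) ∈ E(G2) ✓
  (3,7) → (φ(3),φ(7)) = (0,9) ∈ E(G2) ✓
  (3,9) → (φ(3),φ(9)) = (0,6) ∈ E(G2) ✓
  (4,5) → (φ(4),φ(5)) = (1,7) ∈ E(G2) ✓
  (4,7) → (φ(4),φ(7)) = (1,9) ∈ E(G2) ✓
  (5,6) → (φ(5),φ(6)) = (4,7) ∈ E(G2) ✓
  (5,7) → (φ(5),φ(7)) = (7,9) ∈ E(G2) ✓
  (5,9) → (φ(5),φ(9)) = (6,7) ∈ E(G2) ✓
  (6,9) → (φ(6),φ(9)) = (4,6) ∈ E(G2) ✓
  (7,9) → (φ(7),φ(9)) = (6,9) ∈ E(G2) ✓
  (8,9) → (φ(8),φ(9)) = (6,8) ∈ E(G2) ✓
All 16 edges of G1 map to edges of G2, and |E(G1)| = |E(G2)| = 16, so φ is a bijection on edges as well as vertices. Hence G1 ≅ G2.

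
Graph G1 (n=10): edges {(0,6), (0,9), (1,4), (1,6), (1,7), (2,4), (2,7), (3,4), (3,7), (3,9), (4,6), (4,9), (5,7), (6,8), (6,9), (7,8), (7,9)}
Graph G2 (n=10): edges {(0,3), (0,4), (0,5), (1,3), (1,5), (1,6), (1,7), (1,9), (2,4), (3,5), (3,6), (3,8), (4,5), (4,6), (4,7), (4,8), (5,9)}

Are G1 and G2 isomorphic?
Yes, isomorphic

The graphs are isomorphic.
One valid mapping φ: V(G1) → V(G2): 0→9, 1→6, 2→8, 3→0, 4→3, 5→2, 6→1, 7→4, 8→7, 9→5

Verify φ preserves adjacency — for each edge of G1, its image is an edge of G2:
  (0,6) → (φ(0),φ(6)) = (1,9) ∈ E(G2) ✓
  (0,9) → (φ(0),φ(9)) = (5,9) ∈ E(G2) ✓
  (1,4) → (φ(1),φ(4)) = (3,6) ∈ E(G2) ✓
  (1,6) → (φ(1),φ(6)) = (1,6) ∈ E(G2) ✓
  (1,7) → (φ(1),φ(7)) = (4,6) ∈ E(G2) ✓
  (2,4) → (φ(2),φ(4)) = (3,8) ∈ E(G2) ✓
  (2,7) → (φ(2),φ(7)) = (4,8) ∈ E(G2) ✓
  (3,4) → (φ(3),φ(4)) = (0,3) ∈ E(G2) ✓
  (3,7) → (φ(3),φ(7)) = (0,4) ∈ E(G2) ✓
  (3,9) → (φ(3),φ(9)) = (0,5) ∈ E(G2) ✓
  (4,6) → (φ(4),φ(6)) = (1,3) ∈ E(G2) ✓
  (4,9) → (φ(4),φ(9)) = (3,5) ∈ E(G2) ✓
  (5,7) → (φ(5),φ(7)) = (2,4) ∈ E(G2) ✓
  (6,8) → (φ(6),φ(8)) = (1,7) ∈ E(G2) ✓
  (6,9) → (φ(6),φ(9)) = (1,5) ∈ E(G2) ✓
  (7,8) → (φ(7),φ(8)) = (4,7) ∈ E(G2) ✓
  (7,9) → (φ(7),φ(9)) = (4,5) ∈ E(G2) ✓
All 17 edges of G1 map to edges of G2, and |E(G1)| = |E(G2)| = 17, so φ is a bijection on edges as well as vertices. Hence G1 ≅ G2.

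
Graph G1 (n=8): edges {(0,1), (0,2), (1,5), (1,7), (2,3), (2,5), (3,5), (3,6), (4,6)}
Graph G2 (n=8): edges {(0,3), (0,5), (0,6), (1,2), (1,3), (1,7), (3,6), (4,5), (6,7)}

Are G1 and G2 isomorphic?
Yes, isomorphic

The graphs are isomorphic.
One valid mapping φ: V(G1) → V(G2): 0→7, 1→1, 2→6, 3→0, 4→4, 5→3, 6→5, 7→2

Verify φ preserves adjacency — for each edge of G1, its image is an edge of G2:
  (0,1) → (φ(0),φ(1)) = (1,7) ∈ E(G2) ✓
  (0,2) → (φ(0),φ(2)) = (6,7) ∈ E(G2) ✓
  (1,5) → (φ(1),φ(5)) = (1,3) ∈ E(G2) ✓
  (1,7) → (φ(1),φ(7)) = (1,2) ∈ E(G2) ✓
  (2,3) → (φ(2),φ(3)) = (0,6) ∈ E(G2) ✓
  (2,5) → (φ(2),φ(5)) = (3,6) ∈ E(G2) ✓
  (3,5) → (φ(3),φ(5)) = (0,3) ∈ E(G2) ✓
  (3,6) → (φ(3),φ(6)) = (0,5) ∈ E(G2) ✓
  (4,6) → (φ(4),φ(6)) = (4,5) ∈ E(G2) ✓
All 9 edges of G1 map to edges of G2, and |E(G1)| = |E(G2)| = 9, so φ is a bijection on edges as well as vertices. Hence G1 ≅ G2.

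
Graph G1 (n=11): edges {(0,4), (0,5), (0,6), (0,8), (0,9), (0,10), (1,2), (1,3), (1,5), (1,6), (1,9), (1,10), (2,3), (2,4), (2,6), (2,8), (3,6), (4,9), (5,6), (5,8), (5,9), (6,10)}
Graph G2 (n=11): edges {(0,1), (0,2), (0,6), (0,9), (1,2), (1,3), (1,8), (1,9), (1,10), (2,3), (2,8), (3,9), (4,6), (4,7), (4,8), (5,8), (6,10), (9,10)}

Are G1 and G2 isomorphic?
No, not isomorphic

The graphs are NOT isomorphic.

Counting triangles (3-cliques): G1 has 12, G2 has 6.
Triangle count is an isomorphism invariant, so differing triangle counts rule out isomorphism.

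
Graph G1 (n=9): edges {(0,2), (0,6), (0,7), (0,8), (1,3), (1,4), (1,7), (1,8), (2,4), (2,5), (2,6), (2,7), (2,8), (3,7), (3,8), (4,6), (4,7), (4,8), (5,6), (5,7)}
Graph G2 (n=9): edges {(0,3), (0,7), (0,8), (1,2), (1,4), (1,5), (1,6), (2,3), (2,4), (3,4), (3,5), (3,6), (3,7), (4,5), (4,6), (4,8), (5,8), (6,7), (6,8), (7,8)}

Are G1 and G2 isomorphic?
Yes, isomorphic

The graphs are isomorphic.
One valid mapping φ: V(G1) → V(G2): 0→5, 1→7, 2→4, 3→0, 4→6, 5→2, 6→1, 7→3, 8→8

Verify φ preserves adjacency — for each edge of G1, its image is an edge of G2:
  (0,2) → (φ(0),φ(2)) = (4,5) ∈ E(G2) ✓
  (0,6) → (φ(0),φ(6)) = (1,5) ∈ E(G2) ✓
  (0,7) → (φ(0),φ(7)) = (3,5) ∈ E(G2) ✓
  (0,8) → (φ(0),φ(8)) = (5,8) ∈ E(G2) ✓
  (1,3) → (φ(1),φ(3)) = (0,7) ∈ E(G2) ✓
  (1,4) → (φ(1),φ(4)) = (6,7) ∈ E(G2) ✓
  (1,7) → (φ(1),φ(7)) = (3,7) ∈ E(G2) ✓
  (1,8) → (φ(1),φ(8)) = (7,8) ∈ E(G2) ✓
  (2,4) → (φ(2),φ(4)) = (4,6) ∈ E(G2) ✓
  (2,5) → (φ(2),φ(5)) = (2,4) ∈ E(G2) ✓
  (2,6) → (φ(2),φ(6)) = (1,4) ∈ E(G2) ✓
  (2,7) → (φ(2),φ(7)) = (3,4) ∈ E(G2) ✓
  (2,8) → (φ(2),φ(8)) = (4,8) ∈ E(G2) ✓
  (3,7) → (φ(3),φ(7)) = (0,3) ∈ E(G2) ✓
  (3,8) → (φ(3),φ(8)) = (0,8) ∈ E(G2) ✓
  (4,6) → (φ(4),φ(6)) = (1,6) ∈ E(G2) ✓
  (4,7) → (φ(4),φ(7)) = (3,6) ∈ E(G2) ✓
  (4,8) → (φ(4),φ(8)) = (6,8) ∈ E(G2) ✓
  (5,6) → (φ(5),φ(6)) = (1,2) ∈ E(G2) ✓
  (5,7) → (φ(5),φ(7)) = (2,3) ∈ E(G2) ✓
All 20 edges of G1 map to edges of G2, and |E(G1)| = |E(G2)| = 20, so φ is a bijection on edges as well as vertices. Hence G1 ≅ G2.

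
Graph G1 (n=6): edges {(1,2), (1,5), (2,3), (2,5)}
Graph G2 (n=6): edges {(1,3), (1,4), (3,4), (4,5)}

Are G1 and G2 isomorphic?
Yes, isomorphic

The graphs are isomorphic.
One valid mapping φ: V(G1) → V(G2): 0→2, 1→3, 2→4, 3→5, 4→0, 5→1

Verify φ preserves adjacency — for each edge of G1, its image is an edge of G2:
  (1,2) → (φ(1),φ(2)) = (3,4) ∈ E(G2) ✓
  (1,5) → (φ(1),φ(5)) = (1,3) ∈ E(G2) ✓
  (2,3) → (φ(2),φ(3)) = (4,5) ∈ E(G2) ✓
  (2,5) → (φ(2),φ(5)) = (1,4) ∈ E(G2) ✓
All 4 edges of G1 map to edges of G2, and |E(G1)| = |E(G2)| = 4, so φ is a bijection on edges as well as vertices. Hence G1 ≅ G2.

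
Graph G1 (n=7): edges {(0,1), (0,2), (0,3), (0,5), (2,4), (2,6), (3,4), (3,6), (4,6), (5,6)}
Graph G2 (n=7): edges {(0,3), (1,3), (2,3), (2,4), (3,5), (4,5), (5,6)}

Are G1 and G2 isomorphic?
No, not isomorphic

The graphs are NOT isomorphic.

Counting triangles (3-cliques): G1 has 2, G2 has 0.
Triangle count is an isomorphism invariant, so differing triangle counts rule out isomorphism.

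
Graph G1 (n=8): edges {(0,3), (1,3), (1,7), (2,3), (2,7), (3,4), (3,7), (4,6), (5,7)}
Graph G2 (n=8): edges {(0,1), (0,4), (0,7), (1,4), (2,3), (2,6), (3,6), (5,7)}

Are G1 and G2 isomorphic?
No, not isomorphic

The graphs are NOT isomorphic.

Connected components of G1: 1 component(s) with vertex sets [[0, 1, 2, 3, 4, 5, 6, 7]], sizes [8].
Connected components of G2: 2 component(s) with vertex sets [[2, 3, 6], [0, 1, 4, 5, 7]], sizes [3, 5].
The number of connected components (and the multiset of component sizes) is an isomorphism invariant — an isomorphism maps each component of G1 bijectively onto a component of G2. Since G1 has 1 component(s) and G2 has 2, they cannot be isomorphic.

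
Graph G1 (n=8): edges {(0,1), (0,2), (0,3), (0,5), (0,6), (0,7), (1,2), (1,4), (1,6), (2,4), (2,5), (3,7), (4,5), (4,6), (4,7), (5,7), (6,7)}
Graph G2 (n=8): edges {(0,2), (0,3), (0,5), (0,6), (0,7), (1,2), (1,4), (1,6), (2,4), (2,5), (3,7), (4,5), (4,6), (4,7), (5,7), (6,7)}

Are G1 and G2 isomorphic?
No, not isomorphic

The graphs are NOT isomorphic.

Counting edges: G1 has 17 edge(s); G2 has 16 edge(s).
Edge count is an isomorphism invariant (a bijection on vertices induces a bijection on edges), so differing edge counts rule out isomorphism.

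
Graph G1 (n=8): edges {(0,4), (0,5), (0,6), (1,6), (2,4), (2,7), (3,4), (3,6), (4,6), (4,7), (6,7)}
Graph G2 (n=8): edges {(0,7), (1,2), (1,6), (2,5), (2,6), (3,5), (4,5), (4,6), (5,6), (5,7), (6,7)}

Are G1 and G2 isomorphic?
Yes, isomorphic

The graphs are isomorphic.
One valid mapping φ: V(G1) → V(G2): 0→7, 1→3, 2→1, 3→4, 4→6, 5→0, 6→5, 7→2

Verify φ preserves adjacency — for each edge of G1, its image is an edge of G2:
  (0,4) → (φ(0),φ(4)) = (6,7) ∈ E(G2) ✓
  (0,5) → (φ(0),φ(5)) = (0,7) ∈ E(G2) ✓
  (0,6) → (φ(0),φ(6)) = (5,7) ∈ E(G2) ✓
  (1,6) → (φ(1),φ(6)) = (3,5) ∈ E(G2) ✓
  (2,4) → (φ(2),φ(4)) = (1,6) ∈ E(G2) ✓
  (2,7) → (φ(2),φ(7)) = (1,2) ∈ E(G2) ✓
  (3,4) → (φ(3),φ(4)) = (4,6) ∈ E(G2) ✓
  (3,6) → (φ(3),φ(6)) = (4,5) ∈ E(G2) ✓
  (4,6) → (φ(4),φ(6)) = (5,6) ∈ E(G2) ✓
  (4,7) → (φ(4),φ(7)) = (2,6) ∈ E(G2) ✓
  (6,7) → (φ(6),φ(7)) = (2,5) ∈ E(G2) ✓
All 11 edges of G1 map to edges of G2, and |E(G1)| = |E(G2)| = 11, so φ is a bijection on edges as well as vertices. Hence G1 ≅ G2.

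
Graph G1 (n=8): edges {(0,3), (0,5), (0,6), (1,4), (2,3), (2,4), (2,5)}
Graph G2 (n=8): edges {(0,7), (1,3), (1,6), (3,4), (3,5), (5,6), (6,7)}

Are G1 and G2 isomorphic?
Yes, isomorphic

The graphs are isomorphic.
One valid mapping φ: V(G1) → V(G2): 0→3, 1→0, 2→6, 3→5, 4→7, 5→1, 6→4, 7→2

Verify φ preserves adjacency — for each edge of G1, its image is an edge of G2:
  (0,3) → (φ(0),φ(3)) = (3,5) ∈ E(G2) ✓
  (0,5) → (φ(0),φ(5)) = (1,3) ∈ E(G2) ✓
  (0,6) → (φ(0),φ(6)) = (3,4) ∈ E(G2) ✓
  (1,4) → (φ(1),φ(4)) = (0,7) ∈ E(G2) ✓
  (2,3) → (φ(2),φ(3)) = (5,6) ∈ E(G2) ✓
  (2,4) → (φ(2),φ(4)) = (6,7) ∈ E(G2) ✓
  (2,5) → (φ(2),φ(5)) = (1,6) ∈ E(G2) ✓
All 7 edges of G1 map to edges of G2, and |E(G1)| = |E(G2)| = 7, so φ is a bijection on edges as well as vertices. Hence G1 ≅ G2.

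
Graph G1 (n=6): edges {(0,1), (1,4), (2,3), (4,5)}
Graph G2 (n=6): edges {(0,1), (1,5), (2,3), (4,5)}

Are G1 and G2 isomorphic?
Yes, isomorphic

The graphs are isomorphic.
One valid mapping φ: V(G1) → V(G2): 0→0, 1→1, 2→3, 3→2, 4→5, 5→4

Verify φ preserves adjacency — for each edge of G1, its image is an edge of G2:
  (0,1) → (φ(0),φ(1)) = (0,1) ∈ E(G2) ✓
  (1,4) → (φ(1),φ(4)) = (1,5) ∈ E(G2) ✓
  (2,3) → (φ(2),φ(3)) = (2,3) ∈ E(G2) ✓
  (4,5) → (φ(4),φ(5)) = (4,5) ∈ E(G2) ✓
All 4 edges of G1 map to edges of G2, and |E(G1)| = |E(G2)| = 4, so φ is a bijection on edges as well as vertices. Hence G1 ≅ G2.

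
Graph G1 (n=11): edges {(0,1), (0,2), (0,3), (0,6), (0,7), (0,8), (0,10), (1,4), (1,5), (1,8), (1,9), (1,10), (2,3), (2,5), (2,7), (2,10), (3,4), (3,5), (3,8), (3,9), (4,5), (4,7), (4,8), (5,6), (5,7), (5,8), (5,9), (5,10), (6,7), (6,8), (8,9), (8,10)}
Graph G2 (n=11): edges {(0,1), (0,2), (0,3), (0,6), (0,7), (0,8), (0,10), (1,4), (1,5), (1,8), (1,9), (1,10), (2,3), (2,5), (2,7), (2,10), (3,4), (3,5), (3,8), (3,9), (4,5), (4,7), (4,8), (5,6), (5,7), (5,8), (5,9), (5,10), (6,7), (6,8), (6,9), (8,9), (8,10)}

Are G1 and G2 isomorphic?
No, not isomorphic

The graphs are NOT isomorphic.

Counting edges: G1 has 32 edge(s); G2 has 33 edge(s).
Edge count is an isomorphism invariant (a bijection on vertices induces a bijection on edges), so differing edge counts rule out isomorphism.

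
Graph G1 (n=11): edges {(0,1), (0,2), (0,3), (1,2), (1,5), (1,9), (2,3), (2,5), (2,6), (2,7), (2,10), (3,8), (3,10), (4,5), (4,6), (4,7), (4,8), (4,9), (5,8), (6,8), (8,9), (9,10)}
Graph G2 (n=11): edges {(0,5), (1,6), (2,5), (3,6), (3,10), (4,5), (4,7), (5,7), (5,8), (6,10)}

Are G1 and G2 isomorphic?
No, not isomorphic

The graphs are NOT isomorphic.

Connected components of G1: 1 component(s) with vertex sets [[0, 1, 2, 3, 4, 5, 6, 7, 8, 9, 10]], sizes [11].
Connected components of G2: 3 component(s) with vertex sets [[9], [1, 3, 6, 10], [0, 2, 4, 5, 7, 8]], sizes [1, 4, 6].
The number of connected components (and the multiset of component sizes) is an isomorphism invariant — an isomorphism maps each component of G1 bijectively onto a component of G2. Since G1 has 1 component(s) and G2 has 3, they cannot be isomorphic.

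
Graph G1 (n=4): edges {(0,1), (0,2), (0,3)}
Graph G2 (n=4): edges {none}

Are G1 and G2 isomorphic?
No, not isomorphic

The graphs are NOT isomorphic.

Connected components of G1: 1 component(s) with vertex sets [[0, 1, 2, 3]], sizes [4].
Connected components of G2: 4 component(s) with vertex sets [[0], [1], [2], [3]], sizes [1, 1, 1, 1].
The number of connected components (and the multiset of component sizes) is an isomorphism invariant — an isomorphism maps each component of G1 bijectively onto a component of G2. Since G1 has 1 component(s) and G2 has 4, they cannot be isomorphic.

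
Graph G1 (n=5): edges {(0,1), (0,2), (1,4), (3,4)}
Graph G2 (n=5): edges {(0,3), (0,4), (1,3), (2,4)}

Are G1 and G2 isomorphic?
Yes, isomorphic

The graphs are isomorphic.
One valid mapping φ: V(G1) → V(G2): 0→4, 1→0, 2→2, 3→1, 4→3

Verify φ preserves adjacency — for each edge of G1, its image is an edge of G2:
  (0,1) → (φ(0),φ(1)) = (0,4) ∈ E(G2) ✓
  (0,2) → (φ(0),φ(2)) = (2,4) ∈ E(G2) ✓
  (1,4) → (φ(1),φ(4)) = (0,3) ∈ E(G2) ✓
  (3,4) → (φ(3),φ(4)) = (1,3) ∈ E(G2) ✓
All 4 edges of G1 map to edges of G2, and |E(G1)| = |E(G2)| = 4, so φ is a bijection on edges as well as vertices. Hence G1 ≅ G2.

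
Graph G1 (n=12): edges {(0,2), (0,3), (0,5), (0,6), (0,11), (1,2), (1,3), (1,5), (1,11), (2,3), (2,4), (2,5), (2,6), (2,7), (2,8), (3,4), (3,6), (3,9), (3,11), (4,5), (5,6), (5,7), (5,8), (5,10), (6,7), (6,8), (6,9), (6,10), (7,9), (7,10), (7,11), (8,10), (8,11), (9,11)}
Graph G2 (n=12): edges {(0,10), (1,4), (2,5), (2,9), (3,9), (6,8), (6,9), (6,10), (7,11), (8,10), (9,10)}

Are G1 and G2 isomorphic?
No, not isomorphic

The graphs are NOT isomorphic.

Connected components of G1: 1 component(s) with vertex sets [[0, 1, 2, 3, 4, 5, 6, 7, 8, 9, 10, 11]], sizes [12].
Connected components of G2: 3 component(s) with vertex sets [[1, 4], [7, 11], [0, 2, 3, 5, 6, 8, 9, 10]], sizes [2, 2, 8].
The number of connected components (and the multiset of component sizes) is an isomorphism invariant — an isomorphism maps each component of G1 bijectively onto a component of G2. Since G1 has 1 component(s) and G2 has 3, they cannot be isomorphic.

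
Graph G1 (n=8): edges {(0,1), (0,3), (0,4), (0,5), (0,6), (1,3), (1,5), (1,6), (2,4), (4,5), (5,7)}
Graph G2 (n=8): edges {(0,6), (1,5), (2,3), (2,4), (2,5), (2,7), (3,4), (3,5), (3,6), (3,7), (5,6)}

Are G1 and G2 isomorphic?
Yes, isomorphic

The graphs are isomorphic.
One valid mapping φ: V(G1) → V(G2): 0→3, 1→2, 2→0, 3→7, 4→6, 5→5, 6→4, 7→1

Verify φ preserves adjacency — for each edge of G1, its image is an edge of G2:
  (0,1) → (φ(0),φ(1)) = (2,3) ∈ E(G2) ✓
  (0,3) → (φ(0),φ(3)) = (3,7) ∈ E(G2) ✓
  (0,4) → (φ(0),φ(4)) = (3,6) ∈ E(G2) ✓
  (0,5) → (φ(0),φ(5)) = (3,5) ∈ E(G2) ✓
  (0,6) → (φ(0),φ(6)) = (3,4) ∈ E(G2) ✓
  (1,3) → (φ(1),φ(3)) = (2,7) ∈ E(G2) ✓
  (1,5) → (φ(1),φ(5)) = (2,5) ∈ E(G2) ✓
  (1,6) → (φ(1),φ(6)) = (2,4) ∈ E(G2) ✓
  (2,4) → (φ(2),φ(4)) = (0,6) ∈ E(G2) ✓
  (4,5) → (φ(4),φ(5)) = (5,6) ∈ E(G2) ✓
  (5,7) → (φ(5),φ(7)) = (1,5) ∈ E(G2) ✓
All 11 edges of G1 map to edges of G2, and |E(G1)| = |E(G2)| = 11, so φ is a bijection on edges as well as vertices. Hence G1 ≅ G2.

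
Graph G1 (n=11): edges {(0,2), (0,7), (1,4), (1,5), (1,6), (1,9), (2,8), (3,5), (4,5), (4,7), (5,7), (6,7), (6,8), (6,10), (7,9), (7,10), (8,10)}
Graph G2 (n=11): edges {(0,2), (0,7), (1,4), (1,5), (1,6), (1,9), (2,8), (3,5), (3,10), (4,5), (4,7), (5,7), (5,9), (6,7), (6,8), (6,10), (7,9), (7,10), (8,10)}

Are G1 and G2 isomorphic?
No, not isomorphic

The graphs are NOT isomorphic.

Counting edges: G1 has 17 edge(s); G2 has 19 edge(s).
Edge count is an isomorphism invariant (a bijection on vertices induces a bijection on edges), so differing edge counts rule out isomorphism.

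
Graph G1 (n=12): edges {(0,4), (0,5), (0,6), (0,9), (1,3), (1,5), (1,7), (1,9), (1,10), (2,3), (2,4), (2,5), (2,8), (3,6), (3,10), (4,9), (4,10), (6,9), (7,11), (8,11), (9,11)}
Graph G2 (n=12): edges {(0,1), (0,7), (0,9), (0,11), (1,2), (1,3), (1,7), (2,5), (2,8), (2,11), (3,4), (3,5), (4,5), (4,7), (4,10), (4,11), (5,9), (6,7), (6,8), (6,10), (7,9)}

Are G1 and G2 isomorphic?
Yes, isomorphic

The graphs are isomorphic.
One valid mapping φ: V(G1) → V(G2): 0→0, 1→4, 2→2, 3→5, 4→1, 5→11, 6→9, 7→10, 8→8, 9→7, 10→3, 11→6

Verify φ preserves adjacency — for each edge of G1, its image is an edge of G2:
  (0,4) → (φ(0),φ(4)) = (0,1) ∈ E(G2) ✓
  (0,5) → (φ(0),φ(5)) = (0,11) ∈ E(G2) ✓
  (0,6) → (φ(0),φ(6)) = (0,9) ∈ E(G2) ✓
  (0,9) → (φ(0),φ(9)) = (0,7) ∈ E(G2) ✓
  (1,3) → (φ(1),φ(3)) = (4,5) ∈ E(G2) ✓
  (1,5) → (φ(1),φ(5)) = (4,11) ∈ E(G2) ✓
  (1,7) → (φ(1),φ(7)) = (4,10) ∈ E(G2) ✓
  (1,9) → (φ(1),φ(9)) = (4,7) ∈ E(G2) ✓
  (1,10) → (φ(1),φ(10)) = (3,4) ∈ E(G2) ✓
  (2,3) → (φ(2),φ(3)) = (2,5) ∈ E(G2) ✓
  (2,4) → (φ(2),φ(4)) = (1,2) ∈ E(G2) ✓
  (2,5) → (φ(2),φ(5)) = (2,11) ∈ E(G2) ✓
  (2,8) → (φ(2),φ(8)) = (2,8) ∈ E(G2) ✓
  (3,6) → (φ(3),φ(6)) = (5,9) ∈ E(G2) ✓
  (3,10) → (φ(3),φ(10)) = (3,5) ∈ E(G2) ✓
  (4,9) → (φ(4),φ(9)) = (1,7) ∈ E(G2) ✓
  (4,10) → (φ(4),φ(10)) = (1,3) ∈ E(G2) ✓
  (6,9) → (φ(6),φ(9)) = (7,9) ∈ E(G2) ✓
  (7,11) → (φ(7),φ(11)) = (6,10) ∈ E(G2) ✓
  (8,11) → (φ(8),φ(11)) = (6,8) ∈ E(G2) ✓
  (9,11) → (φ(9),φ(11)) = (6,7) ∈ E(G2) ✓
All 21 edges of G1 map to edges of G2, and |E(G1)| = |E(G2)| = 21, so φ is a bijection on edges as well as vertices. Hence G1 ≅ G2.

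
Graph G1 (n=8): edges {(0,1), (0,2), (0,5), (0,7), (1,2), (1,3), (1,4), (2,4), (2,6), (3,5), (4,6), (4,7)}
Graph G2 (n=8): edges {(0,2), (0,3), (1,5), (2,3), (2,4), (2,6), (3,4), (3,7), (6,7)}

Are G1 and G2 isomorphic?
No, not isomorphic

The graphs are NOT isomorphic.

Counting triangles (3-cliques): G1 has 3, G2 has 2.
Triangle count is an isomorphism invariant, so differing triangle counts rule out isomorphism.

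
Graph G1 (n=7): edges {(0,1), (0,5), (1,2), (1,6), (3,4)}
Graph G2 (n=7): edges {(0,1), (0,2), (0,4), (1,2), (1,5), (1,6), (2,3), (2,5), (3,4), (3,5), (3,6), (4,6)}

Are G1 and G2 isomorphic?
No, not isomorphic

The graphs are NOT isomorphic.

Counting triangles (3-cliques): G1 has 0, G2 has 4.
Triangle count is an isomorphism invariant, so differing triangle counts rule out isomorphism.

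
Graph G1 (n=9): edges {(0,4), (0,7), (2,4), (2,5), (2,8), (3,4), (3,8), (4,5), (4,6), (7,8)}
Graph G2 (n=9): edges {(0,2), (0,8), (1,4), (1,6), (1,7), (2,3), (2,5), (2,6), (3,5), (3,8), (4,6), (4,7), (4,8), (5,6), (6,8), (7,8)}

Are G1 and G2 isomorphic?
No, not isomorphic

The graphs are NOT isomorphic.

Counting triangles (3-cliques): G1 has 1, G2 has 6.
Triangle count is an isomorphism invariant, so differing triangle counts rule out isomorphism.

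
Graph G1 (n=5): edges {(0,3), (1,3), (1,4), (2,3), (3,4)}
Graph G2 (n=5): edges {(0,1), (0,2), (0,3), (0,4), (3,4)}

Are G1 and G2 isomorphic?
Yes, isomorphic

The graphs are isomorphic.
One valid mapping φ: V(G1) → V(G2): 0→2, 1→3, 2→1, 3→0, 4→4

Verify φ preserves adjacency — for each edge of G1, its image is an edge of G2:
  (0,3) → (φ(0),φ(3)) = (0,2) ∈ E(G2) ✓
  (1,3) → (φ(1),φ(3)) = (0,3) ∈ E(G2) ✓
  (1,4) → (φ(1),φ(4)) = (3,4) ∈ E(G2) ✓
  (2,3) → (φ(2),φ(3)) = (0,1) ∈ E(G2) ✓
  (3,4) → (φ(3),φ(4)) = (0,4) ∈ E(G2) ✓
All 5 edges of G1 map to edges of G2, and |E(G1)| = |E(G2)| = 5, so φ is a bijection on edges as well as vertices. Hence G1 ≅ G2.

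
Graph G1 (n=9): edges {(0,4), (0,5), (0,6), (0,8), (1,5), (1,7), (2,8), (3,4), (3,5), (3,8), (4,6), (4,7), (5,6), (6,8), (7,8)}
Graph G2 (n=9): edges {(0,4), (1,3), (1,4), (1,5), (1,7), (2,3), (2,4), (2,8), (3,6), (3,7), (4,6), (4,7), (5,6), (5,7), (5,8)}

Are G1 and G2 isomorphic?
Yes, isomorphic

The graphs are isomorphic.
One valid mapping φ: V(G1) → V(G2): 0→1, 1→8, 2→0, 3→6, 4→3, 5→5, 6→7, 7→2, 8→4

Verify φ preserves adjacency — for each edge of G1, its image is an edge of G2:
  (0,4) → (φ(0),φ(4)) = (1,3) ∈ E(G2) ✓
  (0,5) → (φ(0),φ(5)) = (1,5) ∈ E(G2) ✓
  (0,6) → (φ(0),φ(6)) = (1,7) ∈ E(G2) ✓
  (0,8) → (φ(0),φ(8)) = (1,4) ∈ E(G2) ✓
  (1,5) → (φ(1),φ(5)) = (5,8) ∈ E(G2) ✓
  (1,7) → (φ(1),φ(7)) = (2,8) ∈ E(G2) ✓
  (2,8) → (φ(2),φ(8)) = (0,4) ∈ E(G2) ✓
  (3,4) → (φ(3),φ(4)) = (3,6) ∈ E(G2) ✓
  (3,5) → (φ(3),φ(5)) = (5,6) ∈ E(G2) ✓
  (3,8) → (φ(3),φ(8)) = (4,6) ∈ E(G2) ✓
  (4,6) → (φ(4),φ(6)) = (3,7) ∈ E(G2) ✓
  (4,7) → (φ(4),φ(7)) = (2,3) ∈ E(G2) ✓
  (5,6) → (φ(5),φ(6)) = (5,7) ∈ E(G2) ✓
  (6,8) → (φ(6),φ(8)) = (4,7) ∈ E(G2) ✓
  (7,8) → (φ(7),φ(8)) = (2,4) ∈ E(G2) ✓
All 15 edges of G1 map to edges of G2, and |E(G1)| = |E(G2)| = 15, so φ is a bijection on edges as well as vertices. Hence G1 ≅ G2.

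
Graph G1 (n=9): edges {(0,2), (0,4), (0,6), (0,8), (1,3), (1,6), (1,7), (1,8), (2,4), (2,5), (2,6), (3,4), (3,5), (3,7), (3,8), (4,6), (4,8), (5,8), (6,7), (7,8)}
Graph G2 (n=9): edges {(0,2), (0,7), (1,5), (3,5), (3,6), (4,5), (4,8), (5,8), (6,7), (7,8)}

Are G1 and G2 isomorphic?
No, not isomorphic

The graphs are NOT isomorphic.

Counting triangles (3-cliques): G1 has 12, G2 has 1.
Triangle count is an isomorphism invariant, so differing triangle counts rule out isomorphism.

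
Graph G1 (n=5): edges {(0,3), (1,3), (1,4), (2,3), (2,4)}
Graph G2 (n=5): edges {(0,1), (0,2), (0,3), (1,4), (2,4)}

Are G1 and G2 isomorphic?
Yes, isomorphic

The graphs are isomorphic.
One valid mapping φ: V(G1) → V(G2): 0→3, 1→2, 2→1, 3→0, 4→4

Verify φ preserves adjacency — for each edge of G1, its image is an edge of G2:
  (0,3) → (φ(0),φ(3)) = (0,3) ∈ E(G2) ✓
  (1,3) → (φ(1),φ(3)) = (0,2) ∈ E(G2) ✓
  (1,4) → (φ(1),φ(4)) = (2,4) ∈ E(G2) ✓
  (2,3) → (φ(2),φ(3)) = (0,1) ∈ E(G2) ✓
  (2,4) → (φ(2),φ(4)) = (1,4) ∈ E(G2) ✓
All 5 edges of G1 map to edges of G2, and |E(G1)| = |E(G2)| = 5, so φ is a bijection on edges as well as vertices. Hence G1 ≅ G2.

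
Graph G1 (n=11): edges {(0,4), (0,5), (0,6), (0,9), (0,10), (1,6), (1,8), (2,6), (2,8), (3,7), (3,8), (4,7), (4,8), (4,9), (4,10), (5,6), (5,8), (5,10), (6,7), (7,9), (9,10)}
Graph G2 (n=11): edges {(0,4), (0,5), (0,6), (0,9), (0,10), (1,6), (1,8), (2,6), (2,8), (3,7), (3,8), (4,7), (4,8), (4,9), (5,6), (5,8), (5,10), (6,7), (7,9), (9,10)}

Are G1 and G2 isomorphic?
No, not isomorphic

The graphs are NOT isomorphic.

Counting edges: G1 has 21 edge(s); G2 has 20 edge(s).
Edge count is an isomorphism invariant (a bijection on vertices induces a bijection on edges), so differing edge counts rule out isomorphism.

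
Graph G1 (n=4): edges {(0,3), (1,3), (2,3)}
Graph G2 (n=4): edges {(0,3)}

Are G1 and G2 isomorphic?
No, not isomorphic

The graphs are NOT isomorphic.

Counting edges: G1 has 3 edge(s); G2 has 1 edge(s).
Edge count is an isomorphism invariant (a bijection on vertices induces a bijection on edges), so differing edge counts rule out isomorphism.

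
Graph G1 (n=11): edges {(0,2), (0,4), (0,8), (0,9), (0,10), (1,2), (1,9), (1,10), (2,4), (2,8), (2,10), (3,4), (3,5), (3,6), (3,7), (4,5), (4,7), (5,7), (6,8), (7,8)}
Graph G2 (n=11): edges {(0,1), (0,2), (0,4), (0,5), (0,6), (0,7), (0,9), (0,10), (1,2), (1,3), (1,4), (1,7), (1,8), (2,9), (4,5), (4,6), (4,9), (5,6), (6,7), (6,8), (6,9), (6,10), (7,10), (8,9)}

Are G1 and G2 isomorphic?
No, not isomorphic

The graphs are NOT isomorphic.

Counting triangles (3-cliques): G1 has 8, G2 has 16.
Triangle count is an isomorphism invariant, so differing triangle counts rule out isomorphism.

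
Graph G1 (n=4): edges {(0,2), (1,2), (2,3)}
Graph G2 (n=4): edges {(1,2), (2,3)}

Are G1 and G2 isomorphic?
No, not isomorphic

The graphs are NOT isomorphic.

Connected components of G1: 1 component(s) with vertex sets [[0, 1, 2, 3]], sizes [4].
Connected components of G2: 2 component(s) with vertex sets [[0], [1, 2, 3]], sizes [1, 3].
The number of connected components (and the multiset of component sizes) is an isomorphism invariant — an isomorphism maps each component of G1 bijectively onto a component of G2. Since G1 has 1 component(s) and G2 has 2, they cannot be isomorphic.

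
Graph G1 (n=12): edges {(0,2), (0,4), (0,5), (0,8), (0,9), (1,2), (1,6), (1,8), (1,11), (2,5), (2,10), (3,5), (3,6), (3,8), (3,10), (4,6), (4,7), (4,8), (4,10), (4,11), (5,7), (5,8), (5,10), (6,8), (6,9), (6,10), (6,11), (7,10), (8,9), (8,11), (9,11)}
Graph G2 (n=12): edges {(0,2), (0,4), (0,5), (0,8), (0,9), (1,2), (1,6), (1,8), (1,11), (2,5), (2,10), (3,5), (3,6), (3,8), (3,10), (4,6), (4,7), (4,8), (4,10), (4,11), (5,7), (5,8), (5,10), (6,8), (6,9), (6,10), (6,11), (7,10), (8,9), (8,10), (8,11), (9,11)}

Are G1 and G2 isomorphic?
No, not isomorphic

The graphs are NOT isomorphic.

Counting edges: G1 has 31 edge(s); G2 has 32 edge(s).
Edge count is an isomorphism invariant (a bijection on vertices induces a bijection on edges), so differing edge counts rule out isomorphism.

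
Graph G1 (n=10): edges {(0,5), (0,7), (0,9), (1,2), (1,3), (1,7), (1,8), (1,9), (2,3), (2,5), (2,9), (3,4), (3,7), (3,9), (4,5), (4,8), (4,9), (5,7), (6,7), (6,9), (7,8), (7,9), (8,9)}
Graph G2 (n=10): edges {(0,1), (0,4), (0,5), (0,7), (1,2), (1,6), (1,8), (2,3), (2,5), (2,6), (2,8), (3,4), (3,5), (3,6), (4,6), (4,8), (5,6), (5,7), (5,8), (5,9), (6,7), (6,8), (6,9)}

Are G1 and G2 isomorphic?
Yes, isomorphic

The graphs are isomorphic.
One valid mapping φ: V(G1) → V(G2): 0→7, 1→2, 2→1, 3→8, 4→4, 5→0, 6→9, 7→5, 8→3, 9→6

Verify φ preserves adjacency — for each edge of G1, its image is an edge of G2:
  (0,5) → (φ(0),φ(5)) = (0,7) ∈ E(G2) ✓
  (0,7) → (φ(0),φ(7)) = (5,7) ∈ E(G2) ✓
  (0,9) → (φ(0),φ(9)) = (6,7) ∈ E(G2) ✓
  (1,2) → (φ(1),φ(2)) = (1,2) ∈ E(G2) ✓
  (1,3) → (φ(1),φ(3)) = (2,8) ∈ E(G2) ✓
  (1,7) → (φ(1),φ(7)) = (2,5) ∈ E(G2) ✓
  (1,8) → (φ(1),φ(8)) = (2,3) ∈ E(G2) ✓
  (1,9) → (φ(1),φ(9)) = (2,6) ∈ E(G2) ✓
  (2,3) → (φ(2),φ(3)) = (1,8) ∈ E(G2) ✓
  (2,5) → (φ(2),φ(5)) = (0,1) ∈ E(G2) ✓
  (2,9) → (φ(2),φ(9)) = (1,6) ∈ E(G2) ✓
  (3,4) → (φ(3),φ(4)) = (4,8) ∈ E(G2) ✓
  (3,7) → (φ(3),φ(7)) = (5,8) ∈ E(G2) ✓
  (3,9) → (φ(3),φ(9)) = (6,8) ∈ E(G2) ✓
  (4,5) → (φ(4),φ(5)) = (0,4) ∈ E(G2) ✓
  (4,8) → (φ(4),φ(8)) = (3,4) ∈ E(G2) ✓
  (4,9) → (φ(4),φ(9)) = (4,6) ∈ E(G2) ✓
  (5,7) → (φ(5),φ(7)) = (0,5) ∈ E(G2) ✓
  (6,7) → (φ(6),φ(7)) = (5,9) ∈ E(G2) ✓
  (6,9) → (φ(6),φ(9)) = (6,9) ∈ E(G2) ✓
  (7,8) → (φ(7),φ(8)) = (3,5) ∈ E(G2) ✓
  (7,9) → (φ(7),φ(9)) = (5,6) ∈ E(G2) ✓
  (8,9) → (φ(8),φ(9)) = (3,6) ∈ E(G2) ✓
All 23 edges of G1 map to edges of G2, and |E(G1)| = |E(G2)| = 23, so φ is a bijection on edges as well as vertices. Hence G1 ≅ G2.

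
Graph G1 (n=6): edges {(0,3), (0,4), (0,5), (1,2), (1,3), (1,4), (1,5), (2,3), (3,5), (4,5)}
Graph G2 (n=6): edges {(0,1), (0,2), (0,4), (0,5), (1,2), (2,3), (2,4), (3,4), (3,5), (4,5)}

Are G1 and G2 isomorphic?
Yes, isomorphic

The graphs are isomorphic.
One valid mapping φ: V(G1) → V(G2): 0→5, 1→2, 2→1, 3→0, 4→3, 5→4

Verify φ preserves adjacency — for each edge of G1, its image is an edge of G2:
  (0,3) → (φ(0),φ(3)) = (0,5) ∈ E(G2) ✓
  (0,4) → (φ(0),φ(4)) = (3,5) ∈ E(G2) ✓
  (0,5) → (φ(0),φ(5)) = (4,5) ∈ E(G2) ✓
  (1,2) → (φ(1),φ(2)) = (1,2) ∈ E(G2) ✓
  (1,3) → (φ(1),φ(3)) = (0,2) ∈ E(G2) ✓
  (1,4) → (φ(1),φ(4)) = (2,3) ∈ E(G2) ✓
  (1,5) → (φ(1),φ(5)) = (2,4) ∈ E(G2) ✓
  (2,3) → (φ(2),φ(3)) = (0,1) ∈ E(G2) ✓
  (3,5) → (φ(3),φ(5)) = (0,4) ∈ E(G2) ✓
  (4,5) → (φ(4),φ(5)) = (3,4) ∈ E(G2) ✓
All 10 edges of G1 map to edges of G2, and |E(G1)| = |E(G2)| = 10, so φ is a bijection on edges as well as vertices. Hence G1 ≅ G2.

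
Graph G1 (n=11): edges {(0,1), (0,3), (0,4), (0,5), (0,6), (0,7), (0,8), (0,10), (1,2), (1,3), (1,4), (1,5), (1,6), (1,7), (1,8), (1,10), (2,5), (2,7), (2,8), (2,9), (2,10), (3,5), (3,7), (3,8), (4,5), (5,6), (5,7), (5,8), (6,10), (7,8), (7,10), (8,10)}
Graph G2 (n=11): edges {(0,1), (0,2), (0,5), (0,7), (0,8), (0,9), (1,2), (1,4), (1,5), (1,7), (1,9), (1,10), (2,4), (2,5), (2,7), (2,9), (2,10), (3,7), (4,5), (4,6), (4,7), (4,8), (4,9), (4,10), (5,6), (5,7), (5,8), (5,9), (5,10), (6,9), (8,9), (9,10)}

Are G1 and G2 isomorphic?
Yes, isomorphic

The graphs are isomorphic.
One valid mapping φ: V(G1) → V(G2): 0→9, 1→5, 2→7, 3→10, 4→6, 5→4, 6→8, 7→1, 8→2, 9→3, 10→0

Verify φ preserves adjacency — for each edge of G1, its image is an edge of G2:
  (0,1) → (φ(0),φ(1)) = (5,9) ∈ E(G2) ✓
  (0,3) → (φ(0),φ(3)) = (9,10) ∈ E(G2) ✓
  (0,4) → (φ(0),φ(4)) = (6,9) ∈ E(G2) ✓
  (0,5) → (φ(0),φ(5)) = (4,9) ∈ E(G2) ✓
  (0,6) → (φ(0),φ(6)) = (8,9) ∈ E(G2) ✓
  (0,7) → (φ(0),φ(7)) = (1,9) ∈ E(G2) ✓
  (0,8) → (φ(0),φ(8)) = (2,9) ∈ E(G2) ✓
  (0,10) → (φ(0),φ(10)) = (0,9) ∈ E(G2) ✓
  (1,2) → (φ(1),φ(2)) = (5,7) ∈ E(G2) ✓
  (1,3) → (φ(1),φ(3)) = (5,10) ∈ E(G2) ✓
  (1,4) → (φ(1),φ(4)) = (5,6) ∈ E(G2) ✓
  (1,5) → (φ(1),φ(5)) = (4,5) ∈ E(G2) ✓
  (1,6) → (φ(1),φ(6)) = (5,8) ∈ E(G2) ✓
  (1,7) → (φ(1),φ(7)) = (1,5) ∈ E(G2) ✓
  (1,8) → (φ(1),φ(8)) = (2,5) ∈ E(G2) ✓
  (1,10) → (φ(1),φ(10)) = (0,5) ∈ E(G2) ✓
  (2,5) → (φ(2),φ(5)) = (4,7) ∈ E(G2) ✓
  (2,7) → (φ(2),φ(7)) = (1,7) ∈ E(G2) ✓
  (2,8) → (φ(2),φ(8)) = (2,7) ∈ E(G2) ✓
  (2,9) → (φ(2),φ(9)) = (3,7) ∈ E(G2) ✓
  (2,10) → (φ(2),φ(10)) = (0,7) ∈ E(G2) ✓
  (3,5) → (φ(3),φ(5)) = (4,10) ∈ E(G2) ✓
  (3,7) → (φ(3),φ(7)) = (1,10) ∈ E(G2) ✓
  (3,8) → (φ(3),φ(8)) = (2,10) ∈ E(G2) ✓
  (4,5) → (φ(4),φ(5)) = (4,6) ∈ E(G2) ✓
  (5,6) → (φ(5),φ(6)) = (4,8) ∈ E(G2) ✓
  (5,7) → (φ(5),φ(7)) = (1,4) ∈ E(G2) ✓
  (5,8) → (φ(5),φ(8)) = (2,4) ∈ E(G2) ✓
  (6,10) → (φ(6),φ(10)) = (0,8) ∈ E(G2) ✓
  (7,8) → (φ(7),φ(8)) = (1,2) ∈ E(G2) ✓
  (7,10) → (φ(7),φ(10)) = (0,1) ∈ E(G2) ✓
  (8,10) → (φ(8),φ(10)) = (0,2) ∈ E(G2) ✓
All 32 edges of G1 map to edges of G2, and |E(G1)| = |E(G2)| = 32, so φ is a bijection on edges as well as vertices. Hence G1 ≅ G2.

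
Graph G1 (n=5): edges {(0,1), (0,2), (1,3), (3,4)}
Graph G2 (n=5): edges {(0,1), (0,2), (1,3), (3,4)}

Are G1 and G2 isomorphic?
Yes, isomorphic

The graphs are isomorphic.
One valid mapping φ: V(G1) → V(G2): 0→3, 1→1, 2→4, 3→0, 4→2

Verify φ preserves adjacency — for each edge of G1, its image is an edge of G2:
  (0,1) → (φ(0),φ(1)) = (1,3) ∈ E(G2) ✓
  (0,2) → (φ(0),φ(2)) = (3,4) ∈ E(G2) ✓
  (1,3) → (φ(1),φ(3)) = (0,1) ∈ E(G2) ✓
  (3,4) → (φ(3),φ(4)) = (0,2) ∈ E(G2) ✓
All 4 edges of G1 map to edges of G2, and |E(G1)| = |E(G2)| = 4, so φ is a bijection on edges as well as vertices. Hence G1 ≅ G2.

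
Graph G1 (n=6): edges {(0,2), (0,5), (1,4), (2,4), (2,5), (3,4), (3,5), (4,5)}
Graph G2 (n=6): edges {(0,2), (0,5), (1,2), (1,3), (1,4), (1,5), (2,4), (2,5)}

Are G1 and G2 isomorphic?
Yes, isomorphic

The graphs are isomorphic.
One valid mapping φ: V(G1) → V(G2): 0→0, 1→3, 2→5, 3→4, 4→1, 5→2

Verify φ preserves adjacency — for each edge of G1, its image is an edge of G2:
  (0,2) → (φ(0),φ(2)) = (0,5) ∈ E(G2) ✓
  (0,5) → (φ(0),φ(5)) = (0,2) ∈ E(G2) ✓
  (1,4) → (φ(1),φ(4)) = (1,3) ∈ E(G2) ✓
  (2,4) → (φ(2),φ(4)) = (1,5) ∈ E(G2) ✓
  (2,5) → (φ(2),φ(5)) = (2,5) ∈ E(G2) ✓
  (3,4) → (φ(3),φ(4)) = (1,4) ∈ E(G2) ✓
  (3,5) → (φ(3),φ(5)) = (2,4) ∈ E(G2) ✓
  (4,5) → (φ(4),φ(5)) = (1,2) ∈ E(G2) ✓
All 8 edges of G1 map to edges of G2, and |E(G1)| = |E(G2)| = 8, so φ is a bijection on edges as well as vertices. Hence G1 ≅ G2.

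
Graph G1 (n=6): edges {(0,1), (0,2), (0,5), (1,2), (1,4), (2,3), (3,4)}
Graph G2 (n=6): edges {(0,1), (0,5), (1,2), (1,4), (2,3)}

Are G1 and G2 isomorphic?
No, not isomorphic

The graphs are NOT isomorphic.

Counting edges: G1 has 7 edge(s); G2 has 5 edge(s).
Edge count is an isomorphism invariant (a bijection on vertices induces a bijection on edges), so differing edge counts rule out isomorphism.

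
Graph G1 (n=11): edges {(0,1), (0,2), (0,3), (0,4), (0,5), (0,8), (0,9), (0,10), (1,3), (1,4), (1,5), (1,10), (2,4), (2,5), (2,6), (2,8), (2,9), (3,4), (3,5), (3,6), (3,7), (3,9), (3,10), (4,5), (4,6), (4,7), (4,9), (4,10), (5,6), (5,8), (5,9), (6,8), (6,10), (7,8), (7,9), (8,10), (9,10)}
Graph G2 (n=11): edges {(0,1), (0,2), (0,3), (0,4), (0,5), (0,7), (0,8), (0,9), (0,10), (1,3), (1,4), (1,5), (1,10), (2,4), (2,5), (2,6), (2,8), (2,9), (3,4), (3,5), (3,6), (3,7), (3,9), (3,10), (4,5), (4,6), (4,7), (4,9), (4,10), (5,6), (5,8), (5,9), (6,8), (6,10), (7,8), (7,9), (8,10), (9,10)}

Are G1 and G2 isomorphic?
No, not isomorphic

The graphs are NOT isomorphic.

Counting edges: G1 has 37 edge(s); G2 has 38 edge(s).
Edge count is an isomorphism invariant (a bijection on vertices induces a bijection on edges), so differing edge counts rule out isomorphism.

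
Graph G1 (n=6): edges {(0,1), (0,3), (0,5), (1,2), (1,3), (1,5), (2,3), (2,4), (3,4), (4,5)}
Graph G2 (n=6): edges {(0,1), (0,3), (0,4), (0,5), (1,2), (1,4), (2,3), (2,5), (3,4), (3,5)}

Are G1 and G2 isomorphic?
Yes, isomorphic

The graphs are isomorphic.
One valid mapping φ: V(G1) → V(G2): 0→4, 1→0, 2→5, 3→3, 4→2, 5→1

Verify φ preserves adjacency — for each edge of G1, its image is an edge of G2:
  (0,1) → (φ(0),φ(1)) = (0,4) ∈ E(G2) ✓
  (0,3) → (φ(0),φ(3)) = (3,4) ∈ E(G2) ✓
  (0,5) → (φ(0),φ(5)) = (1,4) ∈ E(G2) ✓
  (1,2) → (φ(1),φ(2)) = (0,5) ∈ E(G2) ✓
  (1,3) → (φ(1),φ(3)) = (0,3) ∈ E(G2) ✓
  (1,5) → (φ(1),φ(5)) = (0,1) ∈ E(G2) ✓
  (2,3) → (φ(2),φ(3)) = (3,5) ∈ E(G2) ✓
  (2,4) → (φ(2),φ(4)) = (2,5) ∈ E(G2) ✓
  (3,4) → (φ(3),φ(4)) = (2,3) ∈ E(G2) ✓
  (4,5) → (φ(4),φ(5)) = (1,2) ∈ E(G2) ✓
All 10 edges of G1 map to edges of G2, and |E(G1)| = |E(G2)| = 10, so φ is a bijection on edges as well as vertices. Hence G1 ≅ G2.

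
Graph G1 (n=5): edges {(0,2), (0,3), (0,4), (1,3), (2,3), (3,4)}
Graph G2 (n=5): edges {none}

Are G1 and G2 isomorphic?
No, not isomorphic

The graphs are NOT isomorphic.

Connected components of G1: 1 component(s) with vertex sets [[0, 1, 2, 3, 4]], sizes [5].
Connected components of G2: 5 component(s) with vertex sets [[0], [1], [2], [3], [4]], sizes [1, 1, 1, 1, 1].
The number of connected components (and the multiset of component sizes) is an isomorphism invariant — an isomorphism maps each component of G1 bijectively onto a component of G2. Since G1 has 1 component(s) and G2 has 5, they cannot be isomorphic.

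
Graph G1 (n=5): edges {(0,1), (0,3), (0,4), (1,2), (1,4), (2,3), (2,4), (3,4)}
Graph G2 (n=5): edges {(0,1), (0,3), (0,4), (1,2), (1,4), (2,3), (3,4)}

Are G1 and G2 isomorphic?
No, not isomorphic

The graphs are NOT isomorphic.

Counting edges: G1 has 8 edge(s); G2 has 7 edge(s).
Edge count is an isomorphism invariant (a bijection on vertices induces a bijection on edges), so differing edge counts rule out isomorphism.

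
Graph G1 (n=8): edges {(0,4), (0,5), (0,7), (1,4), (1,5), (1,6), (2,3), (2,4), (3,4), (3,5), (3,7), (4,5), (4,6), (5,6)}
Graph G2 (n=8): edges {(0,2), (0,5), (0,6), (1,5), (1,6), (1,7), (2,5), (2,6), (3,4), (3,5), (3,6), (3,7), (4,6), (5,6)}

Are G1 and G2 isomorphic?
Yes, isomorphic

The graphs are isomorphic.
One valid mapping φ: V(G1) → V(G2): 0→1, 1→0, 2→4, 3→3, 4→6, 5→5, 6→2, 7→7

Verify φ preserves adjacency — for each edge of G1, its image is an edge of G2:
  (0,4) → (φ(0),φ(4)) = (1,6) ∈ E(G2) ✓
  (0,5) → (φ(0),φ(5)) = (1,5) ∈ E(G2) ✓
  (0,7) → (φ(0),φ(7)) = (1,7) ∈ E(G2) ✓
  (1,4) → (φ(1),φ(4)) = (0,6) ∈ E(G2) ✓
  (1,5) → (φ(1),φ(5)) = (0,5) ∈ E(G2) ✓
  (1,6) → (φ(1),φ(6)) = (0,2) ∈ E(G2) ✓
  (2,3) → (φ(2),φ(3)) = (3,4) ∈ E(G2) ✓
  (2,4) → (φ(2),φ(4)) = (4,6) ∈ E(G2) ✓
  (3,4) → (φ(3),φ(4)) = (3,6) ∈ E(G2) ✓
  (3,5) → (φ(3),φ(5)) = (3,5) ∈ E(G2) ✓
  (3,7) → (φ(3),φ(7)) = (3,7) ∈ E(G2) ✓
  (4,5) → (φ(4),φ(5)) = (5,6) ∈ E(G2) ✓
  (4,6) → (φ(4),φ(6)) = (2,6) ∈ E(G2) ✓
  (5,6) → (φ(5),φ(6)) = (2,5) ∈ E(G2) ✓
All 14 edges of G1 map to edges of G2, and |E(G1)| = |E(G2)| = 14, so φ is a bijection on edges as well as vertices. Hence G1 ≅ G2.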